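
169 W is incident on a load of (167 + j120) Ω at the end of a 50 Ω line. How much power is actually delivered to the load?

|Γ| = |(117 + j120)/(217 + j120)| = 0.676
|Γ|² = 0.457
P_refl = |Γ|²·P_inc = 77.2 W, P_del = (1 − |Γ|²)·P_inc = 91.8 W

P_delivered ≈ 91.8 W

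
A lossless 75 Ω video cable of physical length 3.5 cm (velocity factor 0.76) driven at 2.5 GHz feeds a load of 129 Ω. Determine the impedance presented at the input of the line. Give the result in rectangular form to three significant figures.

Z_in ≈ 68.9 + j39 Ω

λ = v/f = 0.76·c / 2.5 GHz = 0.0912 m
βl = 2π·l/λ = 2π × 0.384 = 138°
tan(βl) = tan(138°) = -0.895
Z_in = Z_0·(Z_L + jZ_0·tanβl)/(Z_0 + jZ_L·tanβl)
     = 75·(129 − j67.2)/(75 − j116)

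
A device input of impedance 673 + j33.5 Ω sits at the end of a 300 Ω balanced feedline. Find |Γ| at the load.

|Γ| ≈ 0.385

Γ = (Z_L − Z_0)/(Z_L + Z_0) = (373 + j33.5)/(973 + j33.5)
|Γ| = 375/974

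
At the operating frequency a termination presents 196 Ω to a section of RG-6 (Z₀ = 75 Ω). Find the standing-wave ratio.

For a purely resistive load, VSWR = R_L/Z_0 or Z_0/R_L (whichever > 1) = 196/75

VSWR ≈ 2.61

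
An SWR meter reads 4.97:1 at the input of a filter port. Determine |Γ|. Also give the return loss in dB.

|Γ| = (S − 1)/(S + 1) = (4.97 − 1)/(4.97 + 1) = 3.97/5.97
RL = −20·log₁₀|Γ| = −20·log₁₀(0.665)

|Γ| ≈ 0.665; return loss ≈ 3.54 dB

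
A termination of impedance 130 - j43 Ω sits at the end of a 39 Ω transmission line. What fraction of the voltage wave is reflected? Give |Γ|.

Γ = (Z_L − Z_0)/(Z_L + Z_0) = (91 − j43)/(169 − j43)
|Γ| = 101/174

|Γ| ≈ 0.577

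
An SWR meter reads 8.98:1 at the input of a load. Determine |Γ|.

|Γ| ≈ 0.8

|Γ| = (S − 1)/(S + 1) = (8.98 − 1)/(8.98 + 1) = 7.98/9.98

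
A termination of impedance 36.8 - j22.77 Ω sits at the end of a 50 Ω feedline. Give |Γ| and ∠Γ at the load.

Γ ≈ 0.293 ∠ -105°

Γ = (Z_L − Z_0)/(Z_L + Z_0) = (-13.2 − j22.77)/(86.8 − j22.77)
|Γ| = 26.3/89.7 = 0.293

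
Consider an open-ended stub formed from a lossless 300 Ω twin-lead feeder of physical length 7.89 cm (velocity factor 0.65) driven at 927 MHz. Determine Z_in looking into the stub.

Z_in ≈ +j300 Ω

λ = v/f = 0.65·c / 927 MHz = 0.21 m
βl = 2π·l/λ = 2π × 0.375 = 135°
tan(βl) = -0.999
For an open-ended stub, Z_in = −jZ_0·cot(βl) = −jZ_0/tan(βl)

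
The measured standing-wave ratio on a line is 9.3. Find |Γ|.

|Γ| ≈ 0.806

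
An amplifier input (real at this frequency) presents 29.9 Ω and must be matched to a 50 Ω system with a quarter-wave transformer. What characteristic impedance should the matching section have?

Z_qwt ≈ 38.7 Ω

Z_qwt = √(Z_0·R_L) = √(50 × 29.9) = √1495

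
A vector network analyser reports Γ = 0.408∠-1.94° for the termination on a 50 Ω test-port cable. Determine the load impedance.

Z_L ≈ 119 − j3.94 Ω

Z_L = Z_0·(1 + Γ)/(1 − Γ) = 50·(1.41 − j0.0138)/(0.592 + j0.0138)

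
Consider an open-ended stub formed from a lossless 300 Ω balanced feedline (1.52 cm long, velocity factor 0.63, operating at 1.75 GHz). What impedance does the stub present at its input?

Z_in ≈ −j246 Ω

λ = v/f = 0.63·c / 1.75 GHz = 0.108 m
βl = 2π·l/λ = 2π × 0.141 = 50.7°
tan(βl) = 1.22
For an open-ended stub, Z_in = −jZ_0·cot(βl) = −jZ_0/tan(βl)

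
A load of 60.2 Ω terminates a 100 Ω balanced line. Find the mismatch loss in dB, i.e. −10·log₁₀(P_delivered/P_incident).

Γ = (60.2 − 100)/(60.2 + 100) = -0.248
|Γ|² = 0.0617, so P_del/P_inc = 1 − |Γ|² = 0.938
ML = −10·log₁₀(1 − |Γ|²)

mismatch loss ≈ 0.277 dB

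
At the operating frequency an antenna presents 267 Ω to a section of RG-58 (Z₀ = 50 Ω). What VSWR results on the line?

VSWR ≈ 5.34

Γ = (267 − 50)/(267 + 50) = 0.685
VSWR = (1 + 0.685)/(1 − 0.685)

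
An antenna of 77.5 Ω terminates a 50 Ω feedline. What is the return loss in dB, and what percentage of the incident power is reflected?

Γ = (77.5 − 50)/(77.5 + 50) = 0.216
RL = −20·log₁₀(0.216) = 13.3 dB
P_refl/P_inc = |Γ|² = 0.0465

RL ≈ 13.3 dB; 4.65% of incident power reflected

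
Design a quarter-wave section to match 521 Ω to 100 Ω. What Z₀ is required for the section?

Z_qwt ≈ 228 Ω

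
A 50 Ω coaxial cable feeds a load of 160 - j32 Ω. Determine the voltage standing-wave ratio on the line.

VSWR ≈ 3.34

Γ = (Z_L − Z_0)/(Z_L + Z_0) = (110 − j32)/(210 − j32)
|Γ| = 115/212 = 0.539
VSWR = (1 + |Γ|)/(1 − |Γ|) = 1.54/0.461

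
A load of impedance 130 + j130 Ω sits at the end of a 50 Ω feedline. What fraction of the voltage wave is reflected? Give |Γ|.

|Γ| ≈ 0.687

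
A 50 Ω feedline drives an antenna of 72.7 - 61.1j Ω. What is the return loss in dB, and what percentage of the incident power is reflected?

Γ = (22.7 − j61.1)/(122.7 − j61.1), |Γ| = 0.476
RL = −20·log₁₀(0.476) = 6.46 dB
P_refl/P_inc = |Γ|² = 0.226

RL ≈ 6.46 dB; 22.6% of incident power reflected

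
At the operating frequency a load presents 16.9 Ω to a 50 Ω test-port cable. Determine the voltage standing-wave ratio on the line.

VSWR ≈ 2.96

Γ = (16.9 − 50)/(16.9 + 50) = -0.495
VSWR = (1 + 0.495)/(1 − 0.495)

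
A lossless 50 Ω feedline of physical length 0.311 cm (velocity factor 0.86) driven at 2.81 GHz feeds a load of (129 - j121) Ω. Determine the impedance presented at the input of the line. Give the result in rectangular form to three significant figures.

Z_in ≈ 51.3 − j91.1 Ω

λ = v/f = 0.86·c / 2.81 GHz = 0.0918 m
βl = 2π·l/λ = 2π × 0.0339 = 12.2°
tan(βl) = tan(12.2°) = 0.216
Z_in = Z_0·(Z_L + jZ_0·tanβl)/(Z_0 + jZ_L·tanβl)
     = 50·(129 − j110)/(76.1 + j27.9)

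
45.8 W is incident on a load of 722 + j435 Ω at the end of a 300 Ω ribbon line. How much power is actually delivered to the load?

|Γ| = |(422 + j435)/(1022 + j435)| = 0.546
|Γ|² = 0.298
P_refl = |Γ|²·P_inc = 13.6 W, P_del = (1 − |Γ|²)·P_inc = 32.2 W

P_delivered ≈ 32.2 W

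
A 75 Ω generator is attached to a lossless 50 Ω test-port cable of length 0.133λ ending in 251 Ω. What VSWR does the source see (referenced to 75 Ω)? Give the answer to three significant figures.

βl = 2π × 0.133 = 47.9°
tan(βl) = 1.11
Z_in = Z_0·(Z_L + jZ_0·tanβl)/(Z_0 + jZ_L·tanβl) = 17.5 − j42.1 Ω
Γ_s = (Z_in − Z_s)/(Z_in + Z_s) = (-57.5 − j42.1)/(92.5 − j42.1), |Γ_s| = 0.701
VSWR = (1 + |Γ_s|)/(1 − |Γ_s|)

VSWR ≈ 5.68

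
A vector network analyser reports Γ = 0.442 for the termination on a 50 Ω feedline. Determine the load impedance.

Z_L = Z_0·(1 + Γ)/(1 − Γ) = 50·(1.44)/(0.558)

Z_L ≈ 129 Ω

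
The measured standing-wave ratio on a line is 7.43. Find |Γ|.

|Γ| = (S − 1)/(S + 1) = (7.43 − 1)/(7.43 + 1) = 6.43/8.43

|Γ| ≈ 0.763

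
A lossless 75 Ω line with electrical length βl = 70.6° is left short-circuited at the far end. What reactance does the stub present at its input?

tan(βl) = 2.84
For a short-circuited stub, Z_in = jZ_0·tan(βl)

X_in ≈ 213 Ω (inductive)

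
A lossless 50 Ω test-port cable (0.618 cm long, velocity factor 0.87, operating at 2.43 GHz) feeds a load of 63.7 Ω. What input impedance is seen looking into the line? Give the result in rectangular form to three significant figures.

λ = v/f = 0.87·c / 2.43 GHz = 0.107 m
βl = 2π·l/λ = 2π × 0.0575 = 20.7°
tan(βl) = tan(20.7°) = 0.378
Z_in = Z_0·(Z_L + jZ_0·tanβl)/(Z_0 + jZ_L·tanβl)
     = 50·(63.7 + j18.9)/(50 + j24.1)

Z_in ≈ 59.1 − j9.56 Ω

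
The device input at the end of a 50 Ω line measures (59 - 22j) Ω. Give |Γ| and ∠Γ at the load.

Γ ≈ 0.214 ∠ -56.3°

Γ = (Z_L − Z_0)/(Z_L + Z_0) = (9 − j22)/(109 − j22)
|Γ| = 23.8/111 = 0.214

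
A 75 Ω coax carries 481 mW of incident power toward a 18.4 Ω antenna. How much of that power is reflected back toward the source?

Γ = (18.4 − 75)/(18.4 + 75) = -0.606
|Γ|² = 0.367
P_refl = |Γ|²·P_inc = 177 mW, P_del = (1 − |Γ|²)·P_inc = 304 mW

P_reflected ≈ 177 mW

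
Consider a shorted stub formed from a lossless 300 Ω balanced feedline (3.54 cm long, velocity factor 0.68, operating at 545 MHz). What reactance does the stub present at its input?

X_in ≈ 203 Ω (inductive)

λ = v/f = 0.68·c / 545 MHz = 0.374 m
βl = 2π·l/λ = 2π × 0.0946 = 34°
tan(βl) = 0.676
For a shorted stub, Z_in = jZ_0·tan(βl)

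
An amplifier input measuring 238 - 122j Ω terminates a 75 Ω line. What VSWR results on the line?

Γ = (Z_L − Z_0)/(Z_L + Z_0) = (163 − j122)/(313 − j122)
|Γ| = 204/336 = 0.606
VSWR = (1 + |Γ|)/(1 − |Γ|) = 1.61/0.394

VSWR ≈ 4.08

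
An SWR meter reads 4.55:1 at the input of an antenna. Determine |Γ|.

|Γ| = (S − 1)/(S + 1) = (4.55 − 1)/(4.55 + 1) = 3.55/5.55

|Γ| ≈ 0.64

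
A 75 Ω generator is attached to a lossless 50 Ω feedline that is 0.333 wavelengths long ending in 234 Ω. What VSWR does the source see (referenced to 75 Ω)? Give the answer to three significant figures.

βl = 2π × 0.333 = 120°
tan(βl) = -1.74
Z_in = Z_0·(Z_L + jZ_0·tanβl)/(Z_0 + jZ_L·tanβl) = 14 + j27 Ω
Γ_s = (Z_in − Z_s)/(Z_in + Z_s) = (-61 + j27)/(89 + j27), |Γ_s| = 0.717
VSWR = (1 + |Γ_s|)/(1 − |Γ_s|)

VSWR ≈ 6.07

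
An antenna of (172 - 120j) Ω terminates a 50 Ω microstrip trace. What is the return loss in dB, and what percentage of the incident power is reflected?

Γ = (122 − j120)/(222 − j120), |Γ| = 0.678
RL = −20·log₁₀(0.678) = 3.37 dB
P_refl/P_inc = |Γ|² = 0.46

RL ≈ 3.37 dB; 46% of incident power reflected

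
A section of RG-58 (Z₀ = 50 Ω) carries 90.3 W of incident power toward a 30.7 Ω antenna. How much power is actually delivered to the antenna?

Γ = (30.7 − 50)/(30.7 + 50) = -0.239
|Γ|² = 0.0572
P_refl = |Γ|²·P_inc = 5.16 W, P_del = (1 − |Γ|²)·P_inc = 85.1 W

P_delivered ≈ 85.1 W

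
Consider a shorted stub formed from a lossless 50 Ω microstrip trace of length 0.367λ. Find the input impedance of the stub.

Z_in ≈ −j55.3 Ω

βl = 2π × 0.367 = 132°
tan(βl) = -1.11
For a shorted stub, Z_in = jZ_0·tan(βl)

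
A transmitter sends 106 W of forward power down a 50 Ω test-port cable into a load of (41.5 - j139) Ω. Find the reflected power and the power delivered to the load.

P_reflected ≈ 74.2 W; P_delivered ≈ 31.8 W

|Γ| = |(-8.5 − j139)/(91.5 − j139)| = 0.837
|Γ|² = 0.7
P_refl = |Γ|²·P_inc = 74.2 W, P_del = (1 − |Γ|²)·P_inc = 31.8 W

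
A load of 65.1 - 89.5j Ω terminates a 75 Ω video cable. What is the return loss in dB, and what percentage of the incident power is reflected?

RL ≈ 5.33 dB; 29.3% of incident power reflected

Γ = (-9.9 − j89.5)/(140.1 − j89.5), |Γ| = 0.542
RL = −20·log₁₀(0.542) = 5.33 dB
P_refl/P_inc = |Γ|² = 0.293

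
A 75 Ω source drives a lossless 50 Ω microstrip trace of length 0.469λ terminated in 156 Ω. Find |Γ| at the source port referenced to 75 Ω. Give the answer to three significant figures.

βl = 2π × 0.469 = 169°
tan(βl) = -0.197
Z_in = Z_0·(Z_L + jZ_0·tanβl)/(Z_0 + jZ_L·tanβl) = 118 + j62.5 Ω
Γ_s = (Z_in − Z_s)/(Z_in + Z_s) = (42.5 + j62.5)/(193 + j62.5), |Γ_s| = 0.373

|Γ| ≈ 0.373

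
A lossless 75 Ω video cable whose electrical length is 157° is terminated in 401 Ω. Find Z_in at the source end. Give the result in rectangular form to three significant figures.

Z_in ≈ 76.9 + j143 Ω

tan(βl) = tan(157°) = -0.424
Z_in = Z_0·(Z_L + jZ_0·tanβl)/(Z_0 + jZ_L·tanβl)
     = 75·(401 − j31.8)/(75 − j170)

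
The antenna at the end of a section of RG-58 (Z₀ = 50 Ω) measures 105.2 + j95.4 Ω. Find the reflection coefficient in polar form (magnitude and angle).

Γ ≈ 0.605 ∠ 28.4°

Γ = (Z_L − Z_0)/(Z_L + Z_0) = (55.2 + j95.4)/(155.2 + j95.4)
|Γ| = 110/182 = 0.605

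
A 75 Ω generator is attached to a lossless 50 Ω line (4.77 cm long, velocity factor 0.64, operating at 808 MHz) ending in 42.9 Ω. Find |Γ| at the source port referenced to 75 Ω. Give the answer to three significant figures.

λ = v/f = 0.64·c / 808 MHz = 0.238 m
βl = 2π·l/λ = 2π × 0.201 = 72.3°
tan(βl) = 3.13
Z_in = Z_0·(Z_L + jZ_0·tanβl)/(Z_0 + jZ_L·tanβl) = 56.4 + j5.03 Ω
Γ_s = (Z_in − Z_s)/(Z_in + Z_s) = (-18.6 + j5.03)/(131 + j5.03), |Γ_s| = 0.147

|Γ| ≈ 0.147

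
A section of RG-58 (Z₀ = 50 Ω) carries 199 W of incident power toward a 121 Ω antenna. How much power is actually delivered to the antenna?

P_delivered ≈ 165 W

Γ = (121 − 50)/(121 + 50) = 0.415
|Γ|² = 0.172
P_refl = |Γ|²·P_inc = 34.3 W, P_del = (1 − |Γ|²)·P_inc = 165 W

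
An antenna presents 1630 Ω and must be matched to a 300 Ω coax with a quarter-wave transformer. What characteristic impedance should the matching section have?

Z_qwt ≈ 699 Ω

Z_qwt = √(Z_0·R_L) = √(300 × 1630) = √489000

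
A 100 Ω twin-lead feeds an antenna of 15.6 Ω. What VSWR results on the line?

VSWR ≈ 6.41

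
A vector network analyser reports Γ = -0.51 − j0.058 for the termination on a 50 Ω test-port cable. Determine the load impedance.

Z_L ≈ 16.1 − j2.54 Ω

Z_L = Z_0·(1 + Γ)/(1 − Γ) = 50·(0.49 − j0.058)/(1.51 + j0.058)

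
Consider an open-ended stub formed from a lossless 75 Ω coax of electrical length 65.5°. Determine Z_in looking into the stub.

Z_in ≈ −j34.2 Ω

tan(βl) = 2.19
For an open-ended stub, Z_in = −jZ_0·cot(βl) = −jZ_0/tan(βl)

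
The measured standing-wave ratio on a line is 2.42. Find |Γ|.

|Γ| ≈ 0.415

|Γ| = (S − 1)/(S + 1) = (2.42 − 1)/(2.42 + 1) = 1.42/3.42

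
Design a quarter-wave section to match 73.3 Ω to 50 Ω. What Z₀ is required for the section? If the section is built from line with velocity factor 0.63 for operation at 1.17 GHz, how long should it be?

Z_qwt = √(Z_0·R_L) = √(50 × 73.3) = √3665
λ = 0.63·c/f = 0.162 m, so l = λ/4 = 0.0404 m

Z_qwt ≈ 60.5 Ω; length ≈ 4.04 cm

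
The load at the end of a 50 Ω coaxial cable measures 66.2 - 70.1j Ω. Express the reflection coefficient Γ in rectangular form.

Γ = (Z_L − Z_0)/(Z_L + Z_0) = (16.2 − j70.1)/(116.2 − j70.1)

Γ ≈ 0.369 − j0.381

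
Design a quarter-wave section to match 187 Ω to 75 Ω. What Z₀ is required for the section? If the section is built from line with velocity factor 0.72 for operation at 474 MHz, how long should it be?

Z_qwt ≈ 118 Ω; length ≈ 11.4 cm

Z_qwt = √(Z_0·R_L) = √(75 × 187) = √14020
λ = 0.72·c/f = 0.456 m, so l = λ/4 = 0.114 m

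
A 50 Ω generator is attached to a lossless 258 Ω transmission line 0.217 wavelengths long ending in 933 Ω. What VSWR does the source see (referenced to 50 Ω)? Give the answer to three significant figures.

VSWR ≈ 2.42

βl = 2π × 0.217 = 78.1°
tan(βl) = 4.75
Z_in = Z_0·(Z_L + jZ_0·tanβl)/(Z_0 + jZ_L·tanβl) = 74.3 − j50 Ω
Γ_s = (Z_in − Z_s)/(Z_in + Z_s) = (24.3 − j50)/(124 − j50), |Γ_s| = 0.415
VSWR = (1 + |Γ_s|)/(1 − |Γ_s|)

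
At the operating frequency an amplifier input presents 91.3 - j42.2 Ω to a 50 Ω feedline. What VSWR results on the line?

Γ = (Z_L − Z_0)/(Z_L + Z_0) = (41.3 − j42.2)/(141.3 − j42.2)
|Γ| = 59/147 = 0.4
VSWR = (1 + |Γ|)/(1 − |Γ|) = 1.4/0.6

VSWR ≈ 2.34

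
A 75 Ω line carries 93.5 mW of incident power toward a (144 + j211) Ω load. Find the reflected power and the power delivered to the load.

P_reflected ≈ 49.8 mW; P_delivered ≈ 43.7 mW

|Γ| = |(69 + j211)/(219 + j211)| = 0.73
|Γ|² = 0.533
P_refl = |Γ|²·P_inc = 49.8 mW, P_del = (1 − |Γ|²)·P_inc = 43.7 mW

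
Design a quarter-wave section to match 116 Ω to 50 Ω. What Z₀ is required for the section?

Z_qwt = √(Z_0·R_L) = √(50 × 116) = √5800

Z_qwt ≈ 76.2 Ω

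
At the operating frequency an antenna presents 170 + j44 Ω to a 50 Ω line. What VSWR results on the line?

Γ = (Z_L − Z_0)/(Z_L + Z_0) = (120 + j44)/(220 + j44)
|Γ| = 128/224 = 0.57
VSWR = (1 + |Γ|)/(1 − |Γ|) = 1.57/0.43

VSWR ≈ 3.65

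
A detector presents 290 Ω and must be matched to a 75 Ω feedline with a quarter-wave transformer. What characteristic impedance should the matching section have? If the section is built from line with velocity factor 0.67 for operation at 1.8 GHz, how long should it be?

Z_qwt ≈ 147 Ω; length ≈ 2.79 cm

Z_qwt = √(Z_0·R_L) = √(75 × 290) = √21750
λ = 0.67·c/f = 0.112 m, so l = λ/4 = 0.0279 m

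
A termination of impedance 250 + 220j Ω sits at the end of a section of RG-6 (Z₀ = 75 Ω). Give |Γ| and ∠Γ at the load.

Γ ≈ 0.716 ∠ 17.4°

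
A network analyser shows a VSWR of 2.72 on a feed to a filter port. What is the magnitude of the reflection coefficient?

|Γ| ≈ 0.462

|Γ| = (S − 1)/(S + 1) = (2.72 − 1)/(2.72 + 1) = 1.72/3.72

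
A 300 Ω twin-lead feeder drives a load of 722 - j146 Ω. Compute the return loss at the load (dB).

Γ = (422 − j146)/(1022 − j146), |Γ| = 0.433
RL = −20·log₁₀|Γ| = −20·log₁₀(0.433)

RL ≈ 7.28 dB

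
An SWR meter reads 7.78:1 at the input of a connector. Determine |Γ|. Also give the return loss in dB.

|Γ| = (S − 1)/(S + 1) = (7.78 − 1)/(7.78 + 1) = 6.78/8.78
RL = −20·log₁₀|Γ| = −20·log₁₀(0.772)

|Γ| ≈ 0.772; return loss ≈ 2.25 dB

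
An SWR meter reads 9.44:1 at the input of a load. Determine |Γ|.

|Γ| = (S − 1)/(S + 1) = (9.44 − 1)/(9.44 + 1) = 8.44/10.4

|Γ| ≈ 0.808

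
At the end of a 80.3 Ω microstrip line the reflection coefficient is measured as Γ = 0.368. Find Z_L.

Z_L ≈ 174 Ω

Z_L = Z_0·(1 + Γ)/(1 − Γ) = 80.3·(1.37)/(0.632)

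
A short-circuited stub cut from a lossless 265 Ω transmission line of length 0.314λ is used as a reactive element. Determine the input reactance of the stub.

βl = 2π × 0.314 = 113°
tan(βl) = -2.35
For a short-circuited stub, Z_in = jZ_0·tan(βl)

X_in ≈ -623 Ω (capacitive)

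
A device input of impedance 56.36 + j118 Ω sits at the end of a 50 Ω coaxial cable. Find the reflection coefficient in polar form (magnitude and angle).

Γ ≈ 0.744 ∠ 38.9°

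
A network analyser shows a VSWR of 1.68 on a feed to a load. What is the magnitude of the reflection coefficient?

|Γ| ≈ 0.254

|Γ| = (S − 1)/(S + 1) = (1.68 − 1)/(1.68 + 1) = 0.68/2.68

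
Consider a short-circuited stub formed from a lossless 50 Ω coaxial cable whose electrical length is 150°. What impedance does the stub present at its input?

tan(βl) = -0.577
For a short-circuited stub, Z_in = jZ_0·tan(βl)

Z_in ≈ −j28.9 Ω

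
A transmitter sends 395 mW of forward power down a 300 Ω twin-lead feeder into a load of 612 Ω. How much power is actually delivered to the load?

Γ = (612 − 300)/(612 + 300) = 0.342
|Γ|² = 0.117
P_refl = |Γ|²·P_inc = 46.2 mW, P_del = (1 − |Γ|²)·P_inc = 349 mW

P_delivered ≈ 349 mW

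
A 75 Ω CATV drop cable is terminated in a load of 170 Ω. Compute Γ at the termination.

Γ = 0.388

Γ = (Z_L − Z_0)/(Z_L + Z_0) = (170 − 75)/(170 + 75) = 95/245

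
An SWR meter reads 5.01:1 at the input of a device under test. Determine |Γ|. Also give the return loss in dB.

|Γ| ≈ 0.667; return loss ≈ 3.51 dB

|Γ| = (S − 1)/(S + 1) = (5.01 − 1)/(5.01 + 1) = 4.01/6.01
RL = −20·log₁₀|Γ| = −20·log₁₀(0.667)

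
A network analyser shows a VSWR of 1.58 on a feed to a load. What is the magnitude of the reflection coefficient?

|Γ| = (S − 1)/(S + 1) = (1.58 − 1)/(1.58 + 1) = 0.58/2.58

|Γ| ≈ 0.225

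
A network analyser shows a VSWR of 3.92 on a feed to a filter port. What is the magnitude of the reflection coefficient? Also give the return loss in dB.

|Γ| = (S − 1)/(S + 1) = (3.92 − 1)/(3.92 + 1) = 2.92/4.92
RL = −20·log₁₀|Γ| = −20·log₁₀(0.593)

|Γ| ≈ 0.593; return loss ≈ 4.53 dB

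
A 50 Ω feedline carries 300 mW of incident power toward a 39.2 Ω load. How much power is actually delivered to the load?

P_delivered ≈ 296 mW

Γ = (39.2 − 50)/(39.2 + 50) = -0.121
|Γ|² = 0.0147
P_refl = |Γ|²·P_inc = 4.4 mW, P_del = (1 − |Γ|²)·P_inc = 296 mW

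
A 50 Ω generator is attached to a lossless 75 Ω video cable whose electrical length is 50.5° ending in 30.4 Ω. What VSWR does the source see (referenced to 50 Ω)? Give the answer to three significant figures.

tan(βl) = 1.21
Z_in = Z_0·(Z_L + jZ_0·tanβl)/(Z_0 + jZ_L·tanβl) = 60.5 + j61.2 Ω
Γ_s = (Z_in − Z_s)/(Z_in + Z_s) = (10.5 + j61.2)/(111 + j61.2), |Γ_s| = 0.492
VSWR = (1 + |Γ_s|)/(1 − |Γ_s|)

VSWR ≈ 2.94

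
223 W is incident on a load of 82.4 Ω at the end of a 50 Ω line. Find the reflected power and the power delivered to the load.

P_reflected ≈ 13.4 W; P_delivered ≈ 210 W

Γ = (82.4 − 50)/(82.4 + 50) = 0.245
|Γ|² = 0.0599
P_refl = |Γ|²·P_inc = 13.4 W, P_del = (1 − |Γ|²)·P_inc = 210 W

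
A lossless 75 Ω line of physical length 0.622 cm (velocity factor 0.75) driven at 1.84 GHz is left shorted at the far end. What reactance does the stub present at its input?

λ = v/f = 0.75·c / 1.84 GHz = 0.122 m
βl = 2π·l/λ = 2π × 0.0509 = 18.3°
tan(βl) = 0.331
For a shorted stub, Z_in = jZ_0·tan(βl)

X_in ≈ 24.8 Ω (inductive)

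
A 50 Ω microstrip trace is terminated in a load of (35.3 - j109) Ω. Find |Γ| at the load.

Γ = (Z_L − Z_0)/(Z_L + Z_0) = (-14.7 − j109)/(85.3 − j109)
|Γ| = 110/138

|Γ| ≈ 0.795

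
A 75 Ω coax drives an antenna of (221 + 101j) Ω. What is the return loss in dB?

RL ≈ 4.92 dB

Γ = (146 + j101)/(296 + j101), |Γ| = 0.568
RL = −20·log₁₀|Γ| = −20·log₁₀(0.568)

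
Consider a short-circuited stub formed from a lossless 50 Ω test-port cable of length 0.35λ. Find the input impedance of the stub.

Z_in ≈ −j68.8 Ω

βl = 2π × 0.35 = 126°
tan(βl) = -1.38
For a short-circuited stub, Z_in = jZ_0·tan(βl)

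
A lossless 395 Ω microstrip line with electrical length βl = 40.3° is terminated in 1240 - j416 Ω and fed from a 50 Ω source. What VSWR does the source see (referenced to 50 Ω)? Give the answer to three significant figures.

tan(βl) = 0.848
Z_in = Z_0·(Z_L + jZ_0·tanβl)/(Z_0 + jZ_L·tanβl) = 200 − j324 Ω
Γ_s = (Z_in − Z_s)/(Z_in + Z_s) = (150 − j324)/(250 − j324), |Γ_s| = 0.872
VSWR = (1 + |Γ_s|)/(1 − |Γ_s|)

VSWR ≈ 14.7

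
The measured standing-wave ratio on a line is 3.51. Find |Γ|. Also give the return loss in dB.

|Γ| ≈ 0.557; return loss ≈ 5.09 dB

|Γ| = (S − 1)/(S + 1) = (3.51 − 1)/(3.51 + 1) = 2.51/4.51
RL = −20·log₁₀|Γ| = −20·log₁₀(0.557)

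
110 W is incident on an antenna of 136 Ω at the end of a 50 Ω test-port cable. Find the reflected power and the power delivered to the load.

Γ = (136 − 50)/(136 + 50) = 0.462
|Γ|² = 0.214
P_refl = |Γ|²·P_inc = 23.5 W, P_del = (1 − |Γ|²)·P_inc = 86.5 W

P_reflected ≈ 23.5 W; P_delivered ≈ 86.5 W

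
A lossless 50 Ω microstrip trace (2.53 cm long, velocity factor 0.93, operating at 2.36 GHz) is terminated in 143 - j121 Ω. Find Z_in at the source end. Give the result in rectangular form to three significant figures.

λ = v/f = 0.93·c / 2.36 GHz = 0.118 m
βl = 2π·l/λ = 2π × 0.214 = 77°
tan(βl) = tan(77°) = 4.35
Z_in = Z_0·(Z_L + jZ_0·tanβl)/(Z_0 + jZ_L·tanβl)
     = 50·(143 + j96.3)/(576 + j622)

Z_in ≈ 9.9 − j2.33 Ω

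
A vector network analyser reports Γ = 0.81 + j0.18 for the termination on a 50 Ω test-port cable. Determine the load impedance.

Z_L = Z_0·(1 + Γ)/(1 − Γ) = 50·(1.81 + j0.18)/(0.19 − j0.18)

Z_L ≈ 227 + j263 Ω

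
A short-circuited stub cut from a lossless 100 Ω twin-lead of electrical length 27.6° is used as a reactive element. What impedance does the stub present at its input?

Z_in ≈ +j52.3 Ω

tan(βl) = 0.523
For a short-circuited stub, Z_in = jZ_0·tan(βl)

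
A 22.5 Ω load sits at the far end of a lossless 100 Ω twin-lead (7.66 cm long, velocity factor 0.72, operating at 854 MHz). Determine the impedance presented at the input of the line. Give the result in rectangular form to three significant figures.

Z_in ≈ 148 − j193 Ω

λ = v/f = 0.72·c / 854 MHz = 0.253 m
βl = 2π·l/λ = 2π × 0.303 = 109°
tan(βl) = tan(109°) = -2.9
Z_in = Z_0·(Z_L + jZ_0·tanβl)/(Z_0 + jZ_L·tanβl)
     = 100·(22.5 − j290)/(100 − j65.2)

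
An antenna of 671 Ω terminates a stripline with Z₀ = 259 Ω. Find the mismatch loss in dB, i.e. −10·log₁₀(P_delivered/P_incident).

mismatch loss ≈ 0.949 dB

Γ = (671 − 259)/(671 + 259) = 0.443
|Γ|² = 0.196, so P_del/P_inc = 1 − |Γ|² = 0.804
ML = −10·log₁₀(1 − |Γ|²)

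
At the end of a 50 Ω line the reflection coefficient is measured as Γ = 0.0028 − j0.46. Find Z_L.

Z_L = Z_0·(1 + Γ)/(1 − Γ) = 50·(1 − j0.46)/(0.997 + j0.46)

Z_L ≈ 32.7 − j38.1 Ω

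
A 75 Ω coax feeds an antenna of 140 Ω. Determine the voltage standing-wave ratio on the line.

VSWR ≈ 1.87

For a purely resistive load, VSWR = R_L/Z_0 or Z_0/R_L (whichever > 1) = 140/75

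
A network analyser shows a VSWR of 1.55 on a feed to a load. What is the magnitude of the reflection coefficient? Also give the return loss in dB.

|Γ| ≈ 0.216; return loss ≈ 13.3 dB

|Γ| = (S − 1)/(S + 1) = (1.55 − 1)/(1.55 + 1) = 0.55/2.55
RL = −20·log₁₀|Γ| = −20·log₁₀(0.216)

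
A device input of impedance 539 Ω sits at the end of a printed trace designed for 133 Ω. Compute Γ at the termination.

Γ = 0.604

Γ = (Z_L − Z_0)/(Z_L + Z_0) = (539 − 133)/(539 + 133) = 406/672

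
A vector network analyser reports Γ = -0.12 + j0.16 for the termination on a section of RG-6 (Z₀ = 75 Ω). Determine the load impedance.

Z_L ≈ 56.2 + j18.8 Ω

Z_L = Z_0·(1 + Γ)/(1 − Γ) = 75·(0.88 + j0.16)/(1.12 − j0.16)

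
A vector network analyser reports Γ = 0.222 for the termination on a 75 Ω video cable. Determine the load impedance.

Z_L = Z_0·(1 + Γ)/(1 − Γ) = 75·(1.22)/(0.778)

Z_L ≈ 118 Ω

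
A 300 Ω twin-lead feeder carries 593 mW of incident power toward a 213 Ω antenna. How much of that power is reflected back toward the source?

P_reflected ≈ 17.1 mW

Γ = (213 − 300)/(213 + 300) = -0.17
|Γ|² = 0.0288
P_refl = |Γ|²·P_inc = 17.1 mW, P_del = (1 − |Γ|²)·P_inc = 576 mW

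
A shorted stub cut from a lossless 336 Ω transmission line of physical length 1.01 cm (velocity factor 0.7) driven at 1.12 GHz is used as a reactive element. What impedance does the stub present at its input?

λ = v/f = 0.7·c / 1.12 GHz = 0.188 m
βl = 2π·l/λ = 2π × 0.0539 = 19.4°
tan(βl) = 0.352
For a shorted stub, Z_in = jZ_0·tan(βl)

Z_in ≈ +j118 Ω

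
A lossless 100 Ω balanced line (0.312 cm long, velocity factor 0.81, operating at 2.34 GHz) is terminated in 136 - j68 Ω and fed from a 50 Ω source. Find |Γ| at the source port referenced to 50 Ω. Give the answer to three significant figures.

|Γ| ≈ 0.515

λ = v/f = 0.81·c / 2.34 GHz = 0.104 m
βl = 2π·l/λ = 2π × 0.03 = 10.8°
tan(βl) = 0.191
Z_in = Z_0·(Z_L + jZ_0·tanβl)/(Z_0 + jZ_L·tanβl) = 105 − j67.4 Ω
Γ_s = (Z_in − Z_s)/(Z_in + Z_s) = (54.9 − j67.4)/(155 − j67.4), |Γ_s| = 0.515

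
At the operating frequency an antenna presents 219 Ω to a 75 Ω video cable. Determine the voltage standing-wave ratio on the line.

For a purely resistive load, VSWR = R_L/Z_0 or Z_0/R_L (whichever > 1) = 219/75

VSWR ≈ 2.92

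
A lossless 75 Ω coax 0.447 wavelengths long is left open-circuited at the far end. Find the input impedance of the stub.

βl = 2π × 0.447 = 161°
tan(βl) = -0.346
For an open-circuited stub, Z_in = −jZ_0·cot(βl) = −jZ_0/tan(βl)

Z_in ≈ +j217 Ω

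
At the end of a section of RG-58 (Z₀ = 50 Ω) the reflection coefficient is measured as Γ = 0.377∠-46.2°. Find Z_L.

Z_L ≈ 69.2 − j43.9 Ω

Z_L = Z_0·(1 + Γ)/(1 − Γ) = 50·(1.26 − j0.272)/(0.739 + j0.272)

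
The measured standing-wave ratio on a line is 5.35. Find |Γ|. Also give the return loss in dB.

|Γ| ≈ 0.685; return loss ≈ 3.29 dB

|Γ| = (S − 1)/(S + 1) = (5.35 − 1)/(5.35 + 1) = 4.35/6.35
RL = −20·log₁₀|Γ| = −20·log₁₀(0.685)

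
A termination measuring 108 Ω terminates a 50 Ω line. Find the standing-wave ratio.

VSWR ≈ 2.16

For a purely resistive load, VSWR = R_L/Z_0 or Z_0/R_L (whichever > 1) = 108/50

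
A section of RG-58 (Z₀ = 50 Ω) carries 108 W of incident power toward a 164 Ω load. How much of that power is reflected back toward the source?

Γ = (164 − 50)/(164 + 50) = 0.533
|Γ|² = 0.284
P_refl = |Γ|²·P_inc = 30.6 W, P_del = (1 − |Γ|²)·P_inc = 77.4 W

P_reflected ≈ 30.6 W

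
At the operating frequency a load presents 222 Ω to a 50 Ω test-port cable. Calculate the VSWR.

Γ = (222 − 50)/(222 + 50) = 0.632
VSWR = (1 + 0.632)/(1 − 0.632)

VSWR ≈ 4.44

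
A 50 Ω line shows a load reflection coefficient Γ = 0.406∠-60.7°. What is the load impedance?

Z_L = Z_0·(1 + Γ)/(1 − Γ) = 50·(1.2 − j0.354)/(0.801 + j0.354)

Z_L ≈ 54.4 − j46.1 Ω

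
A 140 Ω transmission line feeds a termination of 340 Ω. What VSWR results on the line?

Γ = (340 − 140)/(340 + 140) = 0.417
VSWR = (1 + 0.417)/(1 − 0.417)

VSWR ≈ 2.43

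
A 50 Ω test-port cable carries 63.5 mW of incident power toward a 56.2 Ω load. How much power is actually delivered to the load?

P_delivered ≈ 63.3 mW

Γ = (56.2 − 50)/(56.2 + 50) = 0.0584
|Γ|² = 0.00341
P_refl = |Γ|²·P_inc = 0.216 mW, P_del = (1 − |Γ|²)·P_inc = 63.3 mW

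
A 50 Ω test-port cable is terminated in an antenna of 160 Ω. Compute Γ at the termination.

Γ = 0.524

Γ = (Z_L − Z_0)/(Z_L + Z_0) = (160 − 50)/(160 + 50) = 110/210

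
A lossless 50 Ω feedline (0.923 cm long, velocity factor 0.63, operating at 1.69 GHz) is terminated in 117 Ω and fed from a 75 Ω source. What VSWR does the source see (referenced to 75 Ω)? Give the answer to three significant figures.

λ = v/f = 0.63·c / 1.69 GHz = 0.112 m
βl = 2π·l/λ = 2π × 0.0825 = 29.7°
tan(βl) = 0.571
Z_in = Z_0·(Z_L + jZ_0·tanβl)/(Z_0 + jZ_L·tanβl) = 55.7 − j45.9 Ω
Γ_s = (Z_in − Z_s)/(Z_in + Z_s) = (-19.3 − j45.9)/(131 − j45.9), |Γ_s| = 0.359
VSWR = (1 + |Γ_s|)/(1 − |Γ_s|)

VSWR ≈ 2.12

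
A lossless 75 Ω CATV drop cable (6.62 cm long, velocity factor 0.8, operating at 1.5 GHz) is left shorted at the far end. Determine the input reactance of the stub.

λ = v/f = 0.8·c / 1.5 GHz = 0.16 m
βl = 2π·l/λ = 2π × 0.414 = 149°
tan(βl) = -0.602
For a shorted stub, Z_in = jZ_0·tan(βl)

X_in ≈ -45.2 Ω (capacitive)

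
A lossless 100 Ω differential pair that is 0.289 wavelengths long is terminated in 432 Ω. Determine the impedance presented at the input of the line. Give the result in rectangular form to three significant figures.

Z_in ≈ 24.5 + j23.6 Ω

βl = 2π × 0.289 = 104°
tan(βl) = tan(104°) = -4
Z_in = Z_0·(Z_L + jZ_0·tanβl)/(Z_0 + jZ_L·tanβl)
     = 100·(432 − j400)/(100 − j1730)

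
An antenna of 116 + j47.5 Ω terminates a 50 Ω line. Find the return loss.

RL ≈ 6.54 dB

Γ = (66 + j47.5)/(166 + j47.5), |Γ| = 0.471
RL = −20·log₁₀|Γ| = −20·log₁₀(0.471)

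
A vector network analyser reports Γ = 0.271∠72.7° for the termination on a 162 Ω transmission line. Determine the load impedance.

Z_L ≈ 165 + j91.9 Ω

Z_L = Z_0·(1 + Γ)/(1 − Γ) = 162·(1.08 + j0.259)/(0.919 − j0.259)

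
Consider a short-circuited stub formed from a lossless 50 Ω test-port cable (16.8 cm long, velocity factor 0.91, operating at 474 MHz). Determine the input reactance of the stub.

λ = v/f = 0.91·c / 474 MHz = 0.576 m
βl = 2π·l/λ = 2π × 0.292 = 105°
tan(βl) = -3.73
For a short-circuited stub, Z_in = jZ_0·tan(βl)

X_in ≈ -186 Ω (capacitive)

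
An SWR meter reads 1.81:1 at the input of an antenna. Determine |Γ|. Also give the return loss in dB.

|Γ| ≈ 0.288; return loss ≈ 10.8 dB

|Γ| = (S − 1)/(S + 1) = (1.81 − 1)/(1.81 + 1) = 0.81/2.81
RL = −20·log₁₀|Γ| = −20·log₁₀(0.288)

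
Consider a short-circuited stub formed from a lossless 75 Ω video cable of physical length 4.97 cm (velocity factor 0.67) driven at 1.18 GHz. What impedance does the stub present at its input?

Z_in ≈ −j279 Ω

λ = v/f = 0.67·c / 1.18 GHz = 0.17 m
βl = 2π·l/λ = 2π × 0.292 = 105°
tan(βl) = -3.72
For a short-circuited stub, Z_in = jZ_0·tan(βl)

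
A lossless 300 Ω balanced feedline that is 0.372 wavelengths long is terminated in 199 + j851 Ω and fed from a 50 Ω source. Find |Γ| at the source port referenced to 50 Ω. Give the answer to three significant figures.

|Γ| ≈ 0.894

βl = 2π × 0.372 = 134°
tan(βl) = -1.04
Z_in = Z_0·(Z_L + jZ_0·tanβl)/(Z_0 + jZ_L·tanβl) = 25.8 + j141 Ω
Γ_s = (Z_in − Z_s)/(Z_in + Z_s) = (-24.2 + j141)/(75.8 + j141), |Γ_s| = 0.894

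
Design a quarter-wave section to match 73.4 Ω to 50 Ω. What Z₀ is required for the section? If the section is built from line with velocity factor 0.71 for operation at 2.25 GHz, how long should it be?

Z_qwt ≈ 60.6 Ω; length ≈ 2.37 cm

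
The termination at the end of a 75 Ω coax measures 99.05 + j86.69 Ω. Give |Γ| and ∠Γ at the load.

Γ ≈ 0.463 ∠ 48°

Γ = (Z_L − Z_0)/(Z_L + Z_0) = (24.05 + j86.69)/(174.1 + j86.69)
|Γ| = 90/194 = 0.463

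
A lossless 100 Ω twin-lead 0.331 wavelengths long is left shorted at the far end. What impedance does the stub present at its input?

βl = 2π × 0.331 = 119°
tan(βl) = -1.79
For a shorted stub, Z_in = jZ_0·tan(βl)

Z_in ≈ −j179 Ω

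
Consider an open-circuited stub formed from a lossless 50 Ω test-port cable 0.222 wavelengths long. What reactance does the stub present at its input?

βl = 2π × 0.222 = 79.9°
tan(βl) = 5.63
For an open-circuited stub, Z_in = −jZ_0·cot(βl) = −jZ_0/tan(βl)

X_in ≈ -8.89 Ω (capacitive)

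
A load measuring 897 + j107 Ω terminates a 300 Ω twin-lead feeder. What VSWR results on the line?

VSWR ≈ 3.04

Γ = (Z_L − Z_0)/(Z_L + Z_0) = (597 + j107)/(1197 + j107)
|Γ| = 607/1200 = 0.505
VSWR = (1 + |Γ|)/(1 − |Γ|) = 1.5/0.495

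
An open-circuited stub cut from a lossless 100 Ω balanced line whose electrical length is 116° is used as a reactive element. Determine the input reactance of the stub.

X_in ≈ 48.8 Ω (inductive)

tan(βl) = -2.05
For an open-circuited stub, Z_in = −jZ_0·cot(βl) = −jZ_0/tan(βl)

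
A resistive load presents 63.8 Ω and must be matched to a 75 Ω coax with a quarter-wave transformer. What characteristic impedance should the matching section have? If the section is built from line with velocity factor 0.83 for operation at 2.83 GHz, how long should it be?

Z_qwt ≈ 69.2 Ω; length ≈ 2.2 cm

Z_qwt = √(Z_0·R_L) = √(75 × 63.8) = √4785
λ = 0.83·c/f = 0.088 m, so l = λ/4 = 0.022 m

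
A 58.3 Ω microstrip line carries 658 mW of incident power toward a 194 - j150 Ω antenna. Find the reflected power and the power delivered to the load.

|Γ| = |(135.7 − j150)/(252.3 − j150)| = 0.689
|Γ|² = 0.475
P_refl = |Γ|²·P_inc = 312 mW, P_del = (1 − |Γ|²)·P_inc = 346 mW

P_reflected ≈ 312 mW; P_delivered ≈ 346 mW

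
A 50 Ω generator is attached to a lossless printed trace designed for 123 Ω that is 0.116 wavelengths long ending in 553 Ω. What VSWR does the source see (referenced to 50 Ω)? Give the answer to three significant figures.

βl = 2π × 0.116 = 41.8°
tan(βl) = 0.893
Z_in = Z_0·(Z_L + jZ_0·tanβl)/(Z_0 + jZ_L·tanβl) = 58.1 − j123 Ω
Γ_s = (Z_in − Z_s)/(Z_in + Z_s) = (8.07 − j123)/(108 − j123), |Γ_s| = 0.754
VSWR = (1 + |Γ_s|)/(1 − |Γ_s|)

VSWR ≈ 7.12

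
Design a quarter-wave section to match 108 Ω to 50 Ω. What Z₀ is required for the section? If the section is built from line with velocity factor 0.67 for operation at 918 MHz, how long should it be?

Z_qwt ≈ 73.5 Ω; length ≈ 5.47 cm

Z_qwt = √(Z_0·R_L) = √(50 × 108) = √5400
λ = 0.67·c/f = 0.219 m, so l = λ/4 = 0.0547 m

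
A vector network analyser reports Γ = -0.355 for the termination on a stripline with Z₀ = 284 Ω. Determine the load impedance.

Z_L = Z_0·(1 + Γ)/(1 − Γ) = 284·(0.645)/(1.35)

Z_L ≈ 135 Ω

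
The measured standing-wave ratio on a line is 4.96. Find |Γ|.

|Γ| ≈ 0.664

|Γ| = (S − 1)/(S + 1) = (4.96 − 1)/(4.96 + 1) = 3.96/5.96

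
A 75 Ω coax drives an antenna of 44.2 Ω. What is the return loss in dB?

Γ = (44.2 − 75)/(44.2 + 75) = -0.258
RL = −20·log₁₀|Γ| = −20·log₁₀(0.258)

RL ≈ 11.8 dB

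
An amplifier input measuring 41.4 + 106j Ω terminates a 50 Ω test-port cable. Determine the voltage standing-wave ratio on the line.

VSWR ≈ 7.33

Γ = (Z_L − Z_0)/(Z_L + Z_0) = (-8.6 + j106)/(91.4 + j106)
|Γ| = 106/140 = 0.76
VSWR = (1 + |Γ|)/(1 − |Γ|) = 1.76/0.24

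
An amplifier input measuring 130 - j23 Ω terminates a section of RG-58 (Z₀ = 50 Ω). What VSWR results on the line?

VSWR ≈ 2.69

Γ = (Z_L − Z_0)/(Z_L + Z_0) = (80 − j23)/(180 − j23)
|Γ| = 83.2/181 = 0.459
VSWR = (1 + |Γ|)/(1 − |Γ|) = 1.46/0.541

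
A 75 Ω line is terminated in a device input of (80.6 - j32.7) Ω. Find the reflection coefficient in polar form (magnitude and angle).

Γ = (Z_L − Z_0)/(Z_L + Z_0) = (5.6 − j32.7)/(155.6 − j32.7)
|Γ| = 33.2/159 = 0.209

Γ ≈ 0.209 ∠ -68.4°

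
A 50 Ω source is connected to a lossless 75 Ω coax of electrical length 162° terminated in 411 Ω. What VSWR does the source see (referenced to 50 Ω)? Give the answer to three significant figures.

tan(βl) = -0.325
Z_in = Z_0·(Z_L + jZ_0·tanβl)/(Z_0 + jZ_L·tanβl) = 109 + j170 Ω
Γ_s = (Z_in − Z_s)/(Z_in + Z_s) = (59 + j170)/(159 + j170), |Γ_s| = 0.773
VSWR = (1 + |Γ_s|)/(1 − |Γ_s|)

VSWR ≈ 7.79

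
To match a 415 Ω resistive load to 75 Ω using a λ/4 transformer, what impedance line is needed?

Z_qwt ≈ 176 Ω

Z_qwt = √(Z_0·R_L) = √(75 × 415) = √31120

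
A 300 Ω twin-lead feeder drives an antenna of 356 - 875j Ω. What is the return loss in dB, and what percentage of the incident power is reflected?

Γ = (56 − j875)/(656 − j875), |Γ| = 0.802
RL = −20·log₁₀(0.802) = 1.92 dB
P_refl/P_inc = |Γ|² = 0.643

RL ≈ 1.92 dB; 64.3% of incident power reflected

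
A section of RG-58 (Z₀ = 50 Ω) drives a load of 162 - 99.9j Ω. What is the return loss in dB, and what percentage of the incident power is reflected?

Γ = (112 − j99.9)/(212 − j99.9), |Γ| = 0.64
RL = −20·log₁₀(0.64) = 3.87 dB
P_refl/P_inc = |Γ|² = 0.41

RL ≈ 3.87 dB; 41% of incident power reflected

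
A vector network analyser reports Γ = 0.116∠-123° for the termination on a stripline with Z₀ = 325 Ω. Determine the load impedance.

Z_L ≈ 281 − j55.5 Ω

Z_L = Z_0·(1 + Γ)/(1 − Γ) = 325·(0.937 − j0.0973)/(1.06 + j0.0973)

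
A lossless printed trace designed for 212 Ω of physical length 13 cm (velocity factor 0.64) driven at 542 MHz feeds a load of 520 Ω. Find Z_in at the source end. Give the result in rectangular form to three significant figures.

Z_in ≈ 138 + j141 Ω

λ = v/f = 0.64·c / 542 MHz = 0.354 m
βl = 2π·l/λ = 2π × 0.367 = 132°
tan(βl) = tan(132°) = -1.11
Z_in = Z_0·(Z_L + jZ_0·tanβl)/(Z_0 + jZ_L·tanβl)
     = 212·(520 − j235)/(212 − j575)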